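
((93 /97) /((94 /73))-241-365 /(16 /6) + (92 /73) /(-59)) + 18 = -56417324359 /157084904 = -359.15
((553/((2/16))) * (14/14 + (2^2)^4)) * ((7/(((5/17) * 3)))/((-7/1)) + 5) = 65944144/15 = 4396276.27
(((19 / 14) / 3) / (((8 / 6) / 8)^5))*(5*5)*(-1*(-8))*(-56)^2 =2206310400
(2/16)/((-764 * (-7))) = 1/42784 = 0.00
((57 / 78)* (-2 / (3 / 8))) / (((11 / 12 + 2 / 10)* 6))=-1520 / 2613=-0.58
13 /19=0.68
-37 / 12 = -3.08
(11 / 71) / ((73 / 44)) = 484 / 5183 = 0.09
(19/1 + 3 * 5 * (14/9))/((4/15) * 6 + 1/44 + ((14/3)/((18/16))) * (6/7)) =8.18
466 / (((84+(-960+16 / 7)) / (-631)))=1029161 / 3058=336.55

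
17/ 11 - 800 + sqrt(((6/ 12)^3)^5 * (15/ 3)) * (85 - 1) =-8783/ 11 + 21 * sqrt(10)/ 64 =-797.42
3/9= 1/3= 0.33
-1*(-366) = 366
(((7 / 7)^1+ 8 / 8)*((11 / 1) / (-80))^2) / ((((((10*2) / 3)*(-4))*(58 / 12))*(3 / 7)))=-2541 / 3712000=-0.00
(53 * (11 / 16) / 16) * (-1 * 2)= -583 / 128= -4.55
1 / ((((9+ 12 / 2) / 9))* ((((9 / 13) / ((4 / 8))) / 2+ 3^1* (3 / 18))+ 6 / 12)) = 0.35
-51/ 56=-0.91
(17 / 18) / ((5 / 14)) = 119 / 45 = 2.64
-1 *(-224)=224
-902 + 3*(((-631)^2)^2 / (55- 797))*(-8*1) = 1902385848410 / 371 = 5127724658.79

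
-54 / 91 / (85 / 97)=-5238 / 7735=-0.68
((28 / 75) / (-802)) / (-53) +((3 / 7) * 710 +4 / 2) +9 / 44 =150469650337 / 490944300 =306.49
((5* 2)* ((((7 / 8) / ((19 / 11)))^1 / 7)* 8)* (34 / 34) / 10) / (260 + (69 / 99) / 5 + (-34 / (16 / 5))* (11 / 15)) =4840 / 2109627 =0.00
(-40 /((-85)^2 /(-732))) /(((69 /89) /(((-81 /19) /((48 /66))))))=-19348956 /631465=-30.64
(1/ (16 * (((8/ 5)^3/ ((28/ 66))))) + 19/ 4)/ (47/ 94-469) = -642923/ 63326208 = -0.01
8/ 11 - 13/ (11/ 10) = -122/ 11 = -11.09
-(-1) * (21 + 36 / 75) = 537 / 25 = 21.48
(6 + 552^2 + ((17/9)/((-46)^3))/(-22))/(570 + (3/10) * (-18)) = 29362660034485/54406346544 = 539.69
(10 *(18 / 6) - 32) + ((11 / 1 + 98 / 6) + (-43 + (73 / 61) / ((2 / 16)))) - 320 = -60041 / 183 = -328.09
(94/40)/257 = 47/5140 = 0.01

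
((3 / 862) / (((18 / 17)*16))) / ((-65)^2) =0.00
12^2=144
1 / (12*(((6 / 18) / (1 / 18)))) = 1 / 72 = 0.01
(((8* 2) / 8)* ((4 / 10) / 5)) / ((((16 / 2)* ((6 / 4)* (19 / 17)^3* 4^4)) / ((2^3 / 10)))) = 4913 / 164616000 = 0.00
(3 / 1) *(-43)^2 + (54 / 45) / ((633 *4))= 11704171 / 2110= 5547.00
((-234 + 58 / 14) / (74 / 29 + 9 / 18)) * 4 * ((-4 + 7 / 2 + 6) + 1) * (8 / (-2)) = 9705488 / 1239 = 7833.32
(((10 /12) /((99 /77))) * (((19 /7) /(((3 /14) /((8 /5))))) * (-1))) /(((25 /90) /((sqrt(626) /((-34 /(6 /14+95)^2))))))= 67826048 * sqrt(626) /5355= 316901.43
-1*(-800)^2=-640000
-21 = -21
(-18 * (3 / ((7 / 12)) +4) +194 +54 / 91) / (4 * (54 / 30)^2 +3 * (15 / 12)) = 273200 / 152061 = 1.80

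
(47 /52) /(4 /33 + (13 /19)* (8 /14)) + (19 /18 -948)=-994389613 /1052064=-945.18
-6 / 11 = -0.55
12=12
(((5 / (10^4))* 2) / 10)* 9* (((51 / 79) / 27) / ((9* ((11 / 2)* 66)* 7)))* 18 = 17 / 1003695000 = 0.00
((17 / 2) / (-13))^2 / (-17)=-17 / 676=-0.03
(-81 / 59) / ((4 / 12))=-243 / 59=-4.12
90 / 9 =10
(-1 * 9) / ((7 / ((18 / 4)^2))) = -729 / 28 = -26.04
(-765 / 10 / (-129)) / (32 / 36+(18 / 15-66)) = -2295 / 247336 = -0.01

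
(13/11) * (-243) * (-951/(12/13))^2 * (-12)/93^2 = 17882720973/42284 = 422919.33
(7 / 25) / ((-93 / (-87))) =203 / 775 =0.26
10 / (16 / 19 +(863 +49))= 95 / 8672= 0.01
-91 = -91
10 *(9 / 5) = 18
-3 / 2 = -1.50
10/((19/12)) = 120/19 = 6.32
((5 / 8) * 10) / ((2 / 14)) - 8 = 143 / 4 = 35.75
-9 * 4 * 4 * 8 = -1152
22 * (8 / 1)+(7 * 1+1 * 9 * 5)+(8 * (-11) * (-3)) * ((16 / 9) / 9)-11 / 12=30157 / 108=279.23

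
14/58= 7/29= 0.24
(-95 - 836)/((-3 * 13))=931/39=23.87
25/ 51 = 0.49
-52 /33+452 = 14864 /33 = 450.42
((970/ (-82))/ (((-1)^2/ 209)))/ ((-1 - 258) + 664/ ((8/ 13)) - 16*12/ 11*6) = -3.46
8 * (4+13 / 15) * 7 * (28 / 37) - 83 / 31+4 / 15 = 1168969 / 5735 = 203.83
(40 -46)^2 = 36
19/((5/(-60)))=-228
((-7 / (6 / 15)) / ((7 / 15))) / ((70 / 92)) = -345 / 7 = -49.29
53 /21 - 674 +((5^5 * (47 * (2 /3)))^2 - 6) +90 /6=604023395764 /63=9587672948.63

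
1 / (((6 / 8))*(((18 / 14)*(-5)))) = -28 / 135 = -0.21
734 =734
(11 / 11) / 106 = 1 / 106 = 0.01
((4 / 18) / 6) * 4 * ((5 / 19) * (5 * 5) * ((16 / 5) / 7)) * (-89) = -142400 / 3591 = -39.65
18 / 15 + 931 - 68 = 4321 / 5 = 864.20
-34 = -34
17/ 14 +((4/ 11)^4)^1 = 252481/ 204974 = 1.23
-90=-90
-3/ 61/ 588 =-1/ 11956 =-0.00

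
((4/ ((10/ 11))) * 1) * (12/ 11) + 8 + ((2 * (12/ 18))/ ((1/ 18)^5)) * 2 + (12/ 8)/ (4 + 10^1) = 705440527/ 140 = 5038860.91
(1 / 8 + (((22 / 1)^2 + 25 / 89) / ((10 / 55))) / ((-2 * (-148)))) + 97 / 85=10.26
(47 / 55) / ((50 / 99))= 423 / 250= 1.69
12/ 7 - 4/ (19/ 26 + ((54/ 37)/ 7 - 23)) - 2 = -108562/ 1039899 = -0.10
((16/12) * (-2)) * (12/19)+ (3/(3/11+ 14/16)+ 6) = 13298/1919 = 6.93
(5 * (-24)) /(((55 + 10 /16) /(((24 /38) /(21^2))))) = -256 /82859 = -0.00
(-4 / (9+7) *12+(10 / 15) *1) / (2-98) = 7 / 288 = 0.02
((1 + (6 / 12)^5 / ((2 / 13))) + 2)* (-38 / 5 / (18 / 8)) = -779 / 72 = -10.82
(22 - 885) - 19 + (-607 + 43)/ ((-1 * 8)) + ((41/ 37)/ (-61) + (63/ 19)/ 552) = -6403213967/ 7890472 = -811.51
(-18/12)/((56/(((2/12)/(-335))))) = 1/75040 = 0.00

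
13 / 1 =13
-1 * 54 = -54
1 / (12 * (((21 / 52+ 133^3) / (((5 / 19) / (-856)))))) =-13 / 1193814795768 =-0.00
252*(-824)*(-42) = 8721216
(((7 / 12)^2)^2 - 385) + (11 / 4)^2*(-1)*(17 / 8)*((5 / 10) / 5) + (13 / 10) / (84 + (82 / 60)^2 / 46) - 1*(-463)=530860116959 / 6937151040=76.52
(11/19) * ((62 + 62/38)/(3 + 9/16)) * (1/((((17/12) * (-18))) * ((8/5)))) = -88660/349809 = -0.25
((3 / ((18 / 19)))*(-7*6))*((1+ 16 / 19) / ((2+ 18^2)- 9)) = -245 / 317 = -0.77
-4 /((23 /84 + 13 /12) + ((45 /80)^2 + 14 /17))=-121856 /76071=-1.60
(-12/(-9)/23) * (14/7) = 8/69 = 0.12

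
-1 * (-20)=20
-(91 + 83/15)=-1448/15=-96.53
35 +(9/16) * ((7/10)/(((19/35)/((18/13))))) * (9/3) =150227/3952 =38.01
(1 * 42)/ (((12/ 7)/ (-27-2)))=-1421/ 2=-710.50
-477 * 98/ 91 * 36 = -240408/ 13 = -18492.92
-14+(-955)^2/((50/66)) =1203859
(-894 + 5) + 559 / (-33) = -29896 / 33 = -905.94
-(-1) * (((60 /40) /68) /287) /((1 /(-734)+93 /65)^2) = 1707183075 /45382807034222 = 0.00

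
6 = 6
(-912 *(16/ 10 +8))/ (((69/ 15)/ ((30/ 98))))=-656640/ 1127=-582.64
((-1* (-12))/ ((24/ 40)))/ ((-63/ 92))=-1840/ 63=-29.21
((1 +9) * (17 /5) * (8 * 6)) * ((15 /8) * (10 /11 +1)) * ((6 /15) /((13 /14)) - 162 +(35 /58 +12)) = -3608848026 /4147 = -870231.02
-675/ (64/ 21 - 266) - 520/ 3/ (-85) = 1297213/ 281622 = 4.61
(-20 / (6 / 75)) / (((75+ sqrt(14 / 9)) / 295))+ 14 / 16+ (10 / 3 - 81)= -1288026073 / 1214664+ 221250* sqrt(14) / 50611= -1044.04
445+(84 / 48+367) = 3255 / 4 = 813.75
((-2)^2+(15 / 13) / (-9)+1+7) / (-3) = -3.96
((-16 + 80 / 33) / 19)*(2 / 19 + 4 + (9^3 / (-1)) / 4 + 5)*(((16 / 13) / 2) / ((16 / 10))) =47.58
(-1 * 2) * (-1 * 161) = 322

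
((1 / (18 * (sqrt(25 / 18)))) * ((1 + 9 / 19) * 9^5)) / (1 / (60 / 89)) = 3306744 * sqrt(2) / 1691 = 2765.49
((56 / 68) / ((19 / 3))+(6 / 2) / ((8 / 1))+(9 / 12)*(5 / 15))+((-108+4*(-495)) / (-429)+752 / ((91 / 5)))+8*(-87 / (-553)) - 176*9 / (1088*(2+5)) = 9806579719 / 204340136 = 47.99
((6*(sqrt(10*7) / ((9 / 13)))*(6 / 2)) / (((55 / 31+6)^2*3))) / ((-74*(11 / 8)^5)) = -409370624*sqrt(70) / 1038294347541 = -0.00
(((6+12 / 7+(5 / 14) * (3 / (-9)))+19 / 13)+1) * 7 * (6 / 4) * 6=16473 / 26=633.58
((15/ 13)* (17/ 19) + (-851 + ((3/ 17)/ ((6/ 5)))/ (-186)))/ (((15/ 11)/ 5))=-14604418873/ 4686084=-3116.55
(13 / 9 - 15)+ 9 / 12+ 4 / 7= -3083 / 252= -12.23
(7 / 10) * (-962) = -3367 / 5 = -673.40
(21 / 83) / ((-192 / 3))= -21 / 5312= -0.00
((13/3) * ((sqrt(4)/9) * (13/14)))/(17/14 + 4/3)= 338/963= 0.35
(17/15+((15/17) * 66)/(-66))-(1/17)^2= 1073/4335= 0.25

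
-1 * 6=-6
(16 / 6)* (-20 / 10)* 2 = -32 / 3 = -10.67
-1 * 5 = -5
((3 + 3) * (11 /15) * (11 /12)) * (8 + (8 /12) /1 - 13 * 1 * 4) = -1573 /9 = -174.78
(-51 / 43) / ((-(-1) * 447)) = -17 / 6407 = -0.00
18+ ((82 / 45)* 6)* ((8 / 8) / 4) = 311 / 15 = 20.73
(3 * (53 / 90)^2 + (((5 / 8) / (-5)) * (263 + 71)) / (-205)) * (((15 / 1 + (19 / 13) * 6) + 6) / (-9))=-2960851 / 719550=-4.11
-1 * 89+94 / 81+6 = -6629 / 81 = -81.84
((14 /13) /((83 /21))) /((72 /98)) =2401 /6474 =0.37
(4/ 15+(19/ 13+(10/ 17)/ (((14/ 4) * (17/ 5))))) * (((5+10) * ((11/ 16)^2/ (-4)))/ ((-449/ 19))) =1612176049/ 12091649024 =0.13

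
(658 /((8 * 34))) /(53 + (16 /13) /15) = 64155 /1407736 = 0.05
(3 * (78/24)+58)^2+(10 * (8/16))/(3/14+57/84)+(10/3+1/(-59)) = 65121541/14160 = 4598.98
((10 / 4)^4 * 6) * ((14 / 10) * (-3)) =-7875 / 8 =-984.38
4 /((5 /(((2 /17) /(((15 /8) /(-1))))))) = -64 /1275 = -0.05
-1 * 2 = -2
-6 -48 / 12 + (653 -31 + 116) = 728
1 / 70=0.01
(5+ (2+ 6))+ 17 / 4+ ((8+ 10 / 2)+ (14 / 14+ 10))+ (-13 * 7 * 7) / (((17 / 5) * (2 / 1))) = -3565 / 68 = -52.43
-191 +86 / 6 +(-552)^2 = 913582 / 3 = 304527.33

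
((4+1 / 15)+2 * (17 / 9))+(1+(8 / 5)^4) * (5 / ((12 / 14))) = 116791 / 2250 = 51.91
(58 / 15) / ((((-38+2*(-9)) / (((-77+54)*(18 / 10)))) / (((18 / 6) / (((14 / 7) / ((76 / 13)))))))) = 114057 / 4550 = 25.07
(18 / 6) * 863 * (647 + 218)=2239485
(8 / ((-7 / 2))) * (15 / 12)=-20 / 7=-2.86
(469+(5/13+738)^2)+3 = 92220569/169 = 545683.84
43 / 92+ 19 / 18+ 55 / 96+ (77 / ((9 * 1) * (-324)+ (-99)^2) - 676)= -673.89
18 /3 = 6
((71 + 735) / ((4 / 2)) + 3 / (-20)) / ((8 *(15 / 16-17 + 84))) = 0.74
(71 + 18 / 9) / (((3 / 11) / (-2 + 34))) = 25696 / 3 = 8565.33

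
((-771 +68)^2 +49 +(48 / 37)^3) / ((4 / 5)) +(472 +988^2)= 161526463161 / 101306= 1594441.23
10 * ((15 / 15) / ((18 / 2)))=10 / 9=1.11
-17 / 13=-1.31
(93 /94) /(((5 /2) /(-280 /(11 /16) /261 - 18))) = -1740898 /224895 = -7.74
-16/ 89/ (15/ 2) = -32/ 1335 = -0.02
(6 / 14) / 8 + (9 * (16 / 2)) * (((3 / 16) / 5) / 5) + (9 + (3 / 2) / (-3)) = 12731 / 1400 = 9.09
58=58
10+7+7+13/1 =37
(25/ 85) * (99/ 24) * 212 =8745/ 34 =257.21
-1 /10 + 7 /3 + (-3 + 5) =127 /30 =4.23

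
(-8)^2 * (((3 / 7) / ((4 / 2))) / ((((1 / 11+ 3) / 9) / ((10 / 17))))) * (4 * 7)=190080 / 289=657.72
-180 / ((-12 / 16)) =240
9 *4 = 36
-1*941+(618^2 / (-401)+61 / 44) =-33383199 / 17644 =-1892.04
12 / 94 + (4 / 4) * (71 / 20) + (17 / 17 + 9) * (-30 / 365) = 195961 / 68620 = 2.86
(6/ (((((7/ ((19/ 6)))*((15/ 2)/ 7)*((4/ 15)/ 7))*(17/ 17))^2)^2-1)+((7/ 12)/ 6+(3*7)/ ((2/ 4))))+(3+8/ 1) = 1060967071183/ 22527358920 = 47.10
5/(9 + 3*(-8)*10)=-5/231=-0.02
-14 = -14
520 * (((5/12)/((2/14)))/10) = 455/3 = 151.67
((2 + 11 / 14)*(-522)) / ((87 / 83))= -9711 / 7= -1387.29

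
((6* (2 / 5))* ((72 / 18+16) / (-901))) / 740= -0.00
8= 8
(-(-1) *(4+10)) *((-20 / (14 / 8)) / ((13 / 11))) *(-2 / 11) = 320 / 13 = 24.62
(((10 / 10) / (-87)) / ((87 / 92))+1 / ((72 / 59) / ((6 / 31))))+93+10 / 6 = 94.81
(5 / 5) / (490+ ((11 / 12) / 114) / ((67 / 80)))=11457 / 5614040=0.00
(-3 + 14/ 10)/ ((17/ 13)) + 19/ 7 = 887/ 595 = 1.49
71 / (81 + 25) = 71 / 106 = 0.67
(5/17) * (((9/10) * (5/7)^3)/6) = 375/23324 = 0.02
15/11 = 1.36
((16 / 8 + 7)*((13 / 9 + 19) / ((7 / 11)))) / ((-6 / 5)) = -5060 / 21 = -240.95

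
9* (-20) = -180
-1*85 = -85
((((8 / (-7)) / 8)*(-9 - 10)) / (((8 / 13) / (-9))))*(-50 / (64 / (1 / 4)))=55575 / 7168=7.75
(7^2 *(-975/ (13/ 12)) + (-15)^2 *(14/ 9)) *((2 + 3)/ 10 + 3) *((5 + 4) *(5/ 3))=-2296875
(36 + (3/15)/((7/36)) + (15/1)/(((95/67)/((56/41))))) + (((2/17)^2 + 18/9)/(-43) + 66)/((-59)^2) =60737395917528/1179439921555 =51.50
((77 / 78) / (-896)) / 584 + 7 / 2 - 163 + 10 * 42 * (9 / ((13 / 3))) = 4156136437 / 5830656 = 712.81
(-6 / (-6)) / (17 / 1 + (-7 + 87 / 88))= 88 / 967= 0.09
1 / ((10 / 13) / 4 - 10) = -26 / 255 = -0.10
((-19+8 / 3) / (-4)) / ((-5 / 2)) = -49 / 30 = -1.63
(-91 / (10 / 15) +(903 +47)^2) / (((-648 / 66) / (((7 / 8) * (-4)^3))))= 138963979 / 27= 5146814.04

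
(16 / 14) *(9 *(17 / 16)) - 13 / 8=521 / 56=9.30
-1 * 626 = -626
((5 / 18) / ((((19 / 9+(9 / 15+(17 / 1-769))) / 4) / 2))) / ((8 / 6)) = -0.00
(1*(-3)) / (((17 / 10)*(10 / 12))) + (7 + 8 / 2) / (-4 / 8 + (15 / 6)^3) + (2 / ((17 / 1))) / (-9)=-2362 / 1683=-1.40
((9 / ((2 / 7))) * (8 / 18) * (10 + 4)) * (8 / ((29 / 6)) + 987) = 193776.41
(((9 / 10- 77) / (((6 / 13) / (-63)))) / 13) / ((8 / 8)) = 15981 / 20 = 799.05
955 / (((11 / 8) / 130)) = 993200 / 11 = 90290.91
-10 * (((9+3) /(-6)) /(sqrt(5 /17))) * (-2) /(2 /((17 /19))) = -68 * sqrt(85) /19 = -33.00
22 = 22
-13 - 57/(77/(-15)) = -146/77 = -1.90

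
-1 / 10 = -0.10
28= 28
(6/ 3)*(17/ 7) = 34/ 7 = 4.86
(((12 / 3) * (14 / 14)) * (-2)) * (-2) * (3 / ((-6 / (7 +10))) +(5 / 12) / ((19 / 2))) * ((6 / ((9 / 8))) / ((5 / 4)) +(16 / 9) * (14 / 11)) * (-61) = 1520436224 / 28215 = 53887.51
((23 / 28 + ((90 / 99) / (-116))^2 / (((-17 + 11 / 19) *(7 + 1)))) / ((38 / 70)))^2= 853192601103020464225 / 372631083078110478336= 2.29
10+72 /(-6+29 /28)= -626 /139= -4.50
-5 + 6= 1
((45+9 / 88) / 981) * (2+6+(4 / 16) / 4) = 56889 / 153472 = 0.37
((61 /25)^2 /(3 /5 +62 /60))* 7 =22326 /875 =25.52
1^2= 1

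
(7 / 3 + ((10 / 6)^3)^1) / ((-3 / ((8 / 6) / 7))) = -752 / 1701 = -0.44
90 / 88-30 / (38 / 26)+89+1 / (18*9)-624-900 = -98492747 / 67716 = -1454.50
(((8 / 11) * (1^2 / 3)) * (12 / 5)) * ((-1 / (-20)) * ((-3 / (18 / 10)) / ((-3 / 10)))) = 16 / 99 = 0.16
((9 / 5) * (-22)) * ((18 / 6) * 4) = -2376 / 5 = -475.20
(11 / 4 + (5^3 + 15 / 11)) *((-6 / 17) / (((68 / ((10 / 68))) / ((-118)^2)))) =-296633415 / 216172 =-1372.21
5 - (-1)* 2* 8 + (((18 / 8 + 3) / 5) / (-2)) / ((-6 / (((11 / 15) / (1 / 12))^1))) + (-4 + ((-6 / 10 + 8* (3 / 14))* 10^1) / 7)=94873 / 4900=19.36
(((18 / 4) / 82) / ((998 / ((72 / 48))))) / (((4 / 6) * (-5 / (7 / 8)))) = -567 / 26187520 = -0.00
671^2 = 450241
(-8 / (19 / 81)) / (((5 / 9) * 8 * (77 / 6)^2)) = -26244 / 563255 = -0.05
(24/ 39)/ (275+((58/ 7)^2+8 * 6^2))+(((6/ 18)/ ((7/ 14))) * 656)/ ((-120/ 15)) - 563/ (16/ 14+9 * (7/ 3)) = -4995007643/ 62366265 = -80.09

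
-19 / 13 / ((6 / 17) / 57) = -236.04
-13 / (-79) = 13 / 79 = 0.16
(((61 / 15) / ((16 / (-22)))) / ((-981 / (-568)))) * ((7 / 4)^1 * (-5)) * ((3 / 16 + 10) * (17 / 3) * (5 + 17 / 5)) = 6468647339 / 470880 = 13737.36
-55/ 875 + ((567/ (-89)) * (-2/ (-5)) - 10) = -196419/ 15575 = -12.61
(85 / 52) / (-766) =-85 / 39832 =-0.00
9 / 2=4.50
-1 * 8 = -8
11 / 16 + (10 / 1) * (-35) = -5589 / 16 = -349.31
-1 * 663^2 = -439569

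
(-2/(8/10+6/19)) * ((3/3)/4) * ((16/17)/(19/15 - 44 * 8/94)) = 267900/1574047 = 0.17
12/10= 6/5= 1.20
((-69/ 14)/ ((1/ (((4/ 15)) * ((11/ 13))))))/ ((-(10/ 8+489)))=2024/ 892255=0.00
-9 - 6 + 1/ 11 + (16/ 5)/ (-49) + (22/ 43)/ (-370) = -12842465/ 857549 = -14.98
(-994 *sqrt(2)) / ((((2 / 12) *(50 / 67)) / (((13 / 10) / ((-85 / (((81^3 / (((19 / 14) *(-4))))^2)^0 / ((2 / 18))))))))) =11687949 *sqrt(2) / 10625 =1555.69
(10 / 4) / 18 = 5 / 36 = 0.14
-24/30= -4/5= -0.80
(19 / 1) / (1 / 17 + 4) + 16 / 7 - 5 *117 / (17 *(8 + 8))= 632725 / 131376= 4.82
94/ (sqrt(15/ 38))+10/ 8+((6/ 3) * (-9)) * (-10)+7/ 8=94 * sqrt(570)/ 15+1457/ 8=331.74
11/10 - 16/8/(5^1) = 7/10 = 0.70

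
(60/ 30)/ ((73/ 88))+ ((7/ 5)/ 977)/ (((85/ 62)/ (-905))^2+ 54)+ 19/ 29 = 30804644615937853/ 10046659722404375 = 3.07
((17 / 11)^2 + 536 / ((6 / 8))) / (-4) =-260291 / 1452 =-179.26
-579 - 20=-599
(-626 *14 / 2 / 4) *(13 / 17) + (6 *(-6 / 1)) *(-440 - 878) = 1584749 / 34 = 46610.26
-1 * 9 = -9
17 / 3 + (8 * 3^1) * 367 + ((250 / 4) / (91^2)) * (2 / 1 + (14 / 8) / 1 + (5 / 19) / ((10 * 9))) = 99845132851 / 11328408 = 8813.69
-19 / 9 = -2.11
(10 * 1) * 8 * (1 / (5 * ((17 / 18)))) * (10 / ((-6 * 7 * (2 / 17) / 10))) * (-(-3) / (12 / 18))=-10800 / 7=-1542.86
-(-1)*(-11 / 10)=-11 / 10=-1.10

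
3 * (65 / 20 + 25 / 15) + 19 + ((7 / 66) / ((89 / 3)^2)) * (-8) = 33.75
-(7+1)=-8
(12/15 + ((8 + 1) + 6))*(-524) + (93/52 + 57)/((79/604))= -7829.73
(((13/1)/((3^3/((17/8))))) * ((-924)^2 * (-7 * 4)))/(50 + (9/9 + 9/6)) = -20964944/45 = -465887.64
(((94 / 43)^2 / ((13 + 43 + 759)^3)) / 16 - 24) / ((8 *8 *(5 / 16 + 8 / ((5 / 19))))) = -96090614433791 / 7869821322308400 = -0.01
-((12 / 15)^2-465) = 11609 / 25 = 464.36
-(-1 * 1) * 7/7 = 1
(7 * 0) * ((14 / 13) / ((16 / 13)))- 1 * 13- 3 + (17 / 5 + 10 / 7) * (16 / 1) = 2144 / 35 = 61.26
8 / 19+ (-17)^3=-93339 / 19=-4912.58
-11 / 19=-0.58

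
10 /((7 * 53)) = 10 /371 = 0.03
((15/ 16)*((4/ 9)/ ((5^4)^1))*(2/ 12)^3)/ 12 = 1/ 3888000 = 0.00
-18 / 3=-6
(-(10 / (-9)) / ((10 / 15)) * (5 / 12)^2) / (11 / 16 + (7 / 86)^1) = 5375 / 14283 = 0.38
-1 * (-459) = 459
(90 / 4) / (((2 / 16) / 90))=16200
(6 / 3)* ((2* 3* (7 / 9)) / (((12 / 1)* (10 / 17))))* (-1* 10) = -119 / 9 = -13.22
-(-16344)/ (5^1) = 16344/ 5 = 3268.80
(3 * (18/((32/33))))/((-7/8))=-63.64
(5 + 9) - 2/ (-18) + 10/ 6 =142/ 9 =15.78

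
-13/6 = -2.17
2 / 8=1 / 4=0.25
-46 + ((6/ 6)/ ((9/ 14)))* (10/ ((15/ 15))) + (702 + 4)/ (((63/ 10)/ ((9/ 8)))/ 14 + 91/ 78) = 177742/ 423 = 420.19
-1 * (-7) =7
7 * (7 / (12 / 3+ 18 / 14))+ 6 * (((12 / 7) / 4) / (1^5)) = 3067 / 259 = 11.84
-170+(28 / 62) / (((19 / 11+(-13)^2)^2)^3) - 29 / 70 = -4055825567806995123238579 / 23799797950078773493920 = -170.41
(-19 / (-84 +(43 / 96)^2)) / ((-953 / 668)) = -0.16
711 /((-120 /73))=-17301 /40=-432.52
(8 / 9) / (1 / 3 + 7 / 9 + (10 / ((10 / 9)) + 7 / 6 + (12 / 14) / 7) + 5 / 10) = 49 / 656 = 0.07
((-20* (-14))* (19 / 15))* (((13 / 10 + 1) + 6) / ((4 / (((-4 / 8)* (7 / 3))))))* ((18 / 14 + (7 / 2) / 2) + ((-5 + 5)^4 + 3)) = -5182.20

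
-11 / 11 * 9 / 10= -9 / 10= -0.90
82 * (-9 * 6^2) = -26568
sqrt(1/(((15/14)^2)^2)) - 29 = -6329/225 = -28.13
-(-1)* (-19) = -19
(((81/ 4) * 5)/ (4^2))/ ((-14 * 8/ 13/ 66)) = -173745/ 3584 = -48.48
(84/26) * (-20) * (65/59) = -71.19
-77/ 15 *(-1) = 77/ 15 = 5.13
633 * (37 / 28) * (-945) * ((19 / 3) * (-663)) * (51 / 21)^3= 65227666395645 / 1372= 47542030900.62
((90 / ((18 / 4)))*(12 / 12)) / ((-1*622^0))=-20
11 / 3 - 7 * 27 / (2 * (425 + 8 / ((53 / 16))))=17345 / 5034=3.45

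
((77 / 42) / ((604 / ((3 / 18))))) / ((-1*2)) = -11 / 43488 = -0.00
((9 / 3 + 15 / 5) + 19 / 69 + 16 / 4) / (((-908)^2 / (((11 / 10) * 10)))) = 7799 / 56888016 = 0.00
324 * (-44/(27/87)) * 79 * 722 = -2620097568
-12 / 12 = -1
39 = 39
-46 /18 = -23 /9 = -2.56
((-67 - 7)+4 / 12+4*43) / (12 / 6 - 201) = -295 / 597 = -0.49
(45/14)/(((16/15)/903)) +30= 88035/32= 2751.09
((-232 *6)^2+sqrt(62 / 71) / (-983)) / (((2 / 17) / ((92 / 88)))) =189406656 / 11 - 391 *sqrt(4402) / 3070892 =17218786.90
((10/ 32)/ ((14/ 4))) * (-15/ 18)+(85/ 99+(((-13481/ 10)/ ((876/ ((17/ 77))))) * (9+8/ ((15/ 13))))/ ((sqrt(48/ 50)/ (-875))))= 8695/ 11088+1369332575 * sqrt(6)/ 693792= 4835.33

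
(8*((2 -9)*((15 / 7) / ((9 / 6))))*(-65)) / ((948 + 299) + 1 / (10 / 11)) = 52000 / 12481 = 4.17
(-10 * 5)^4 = 6250000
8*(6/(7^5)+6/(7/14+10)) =76880/16807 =4.57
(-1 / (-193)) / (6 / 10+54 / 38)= 95 / 37056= 0.00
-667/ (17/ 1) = -667/ 17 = -39.24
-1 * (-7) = 7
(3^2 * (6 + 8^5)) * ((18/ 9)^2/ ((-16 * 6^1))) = -49161/ 4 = -12290.25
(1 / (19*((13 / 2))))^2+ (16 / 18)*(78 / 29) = 12690220 / 5307783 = 2.39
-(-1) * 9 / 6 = 3 / 2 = 1.50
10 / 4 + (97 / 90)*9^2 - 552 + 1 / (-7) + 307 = -5437 / 35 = -155.34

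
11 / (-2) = -11 / 2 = -5.50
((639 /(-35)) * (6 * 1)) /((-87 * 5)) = 1278 /5075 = 0.25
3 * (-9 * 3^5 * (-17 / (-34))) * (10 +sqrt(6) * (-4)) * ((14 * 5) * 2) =-4592700 +1837080 * sqrt(6) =-92791.38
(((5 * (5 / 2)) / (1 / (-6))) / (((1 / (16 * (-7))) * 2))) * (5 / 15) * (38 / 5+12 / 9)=37520 / 3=12506.67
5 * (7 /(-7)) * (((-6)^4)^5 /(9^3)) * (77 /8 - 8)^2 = -66217718661120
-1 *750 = -750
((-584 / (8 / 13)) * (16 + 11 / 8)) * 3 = -395733 / 8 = -49466.62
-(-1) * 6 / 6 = 1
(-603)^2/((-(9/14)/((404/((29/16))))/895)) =-112835702135.17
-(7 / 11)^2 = -49 / 121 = -0.40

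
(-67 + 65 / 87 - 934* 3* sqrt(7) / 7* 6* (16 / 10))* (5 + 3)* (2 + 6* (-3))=737792 / 87 + 17215488* sqrt(7) / 35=1309848.94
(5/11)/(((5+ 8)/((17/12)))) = 85/1716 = 0.05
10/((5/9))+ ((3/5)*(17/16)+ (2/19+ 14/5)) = 6549/304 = 21.54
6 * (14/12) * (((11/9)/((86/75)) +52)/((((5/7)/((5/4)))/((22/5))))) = 7379449/2580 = 2860.25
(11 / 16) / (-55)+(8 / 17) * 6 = 3823 / 1360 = 2.81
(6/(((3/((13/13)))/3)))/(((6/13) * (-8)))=-13/8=-1.62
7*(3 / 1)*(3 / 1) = 63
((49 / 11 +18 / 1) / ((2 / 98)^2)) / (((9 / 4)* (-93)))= -257.65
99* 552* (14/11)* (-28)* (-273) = 531655488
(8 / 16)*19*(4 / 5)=38 / 5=7.60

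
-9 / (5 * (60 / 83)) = -249 / 100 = -2.49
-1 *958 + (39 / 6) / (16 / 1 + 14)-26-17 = -60047 / 60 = -1000.78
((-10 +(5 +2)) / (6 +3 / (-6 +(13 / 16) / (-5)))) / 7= -493 / 6342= -0.08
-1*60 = -60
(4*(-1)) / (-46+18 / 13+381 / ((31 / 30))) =-806 / 65305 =-0.01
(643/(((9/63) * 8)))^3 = 91185763501/512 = 178097194.34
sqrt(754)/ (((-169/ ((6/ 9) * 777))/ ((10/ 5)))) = -1036 * sqrt(754)/ 169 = -168.33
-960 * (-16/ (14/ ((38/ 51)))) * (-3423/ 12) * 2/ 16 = -495520/ 17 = -29148.24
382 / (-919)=-382 / 919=-0.42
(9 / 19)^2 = 81 / 361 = 0.22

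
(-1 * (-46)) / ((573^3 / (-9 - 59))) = -3128 / 188132517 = -0.00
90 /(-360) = -1 /4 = -0.25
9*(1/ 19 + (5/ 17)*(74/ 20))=6633/ 646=10.27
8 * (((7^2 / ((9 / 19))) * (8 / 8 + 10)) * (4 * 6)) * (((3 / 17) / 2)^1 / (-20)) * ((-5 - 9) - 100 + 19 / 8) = 9145213 / 85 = 107590.74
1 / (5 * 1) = 0.20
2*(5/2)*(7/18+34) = 3095/18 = 171.94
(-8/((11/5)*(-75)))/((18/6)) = 8/495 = 0.02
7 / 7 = 1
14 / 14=1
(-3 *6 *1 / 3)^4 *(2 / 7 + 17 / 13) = 187920 / 91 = 2065.05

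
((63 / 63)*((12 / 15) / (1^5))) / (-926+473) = -4 / 2265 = -0.00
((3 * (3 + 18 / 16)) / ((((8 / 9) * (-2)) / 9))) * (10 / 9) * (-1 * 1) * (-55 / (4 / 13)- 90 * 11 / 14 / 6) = -23767425 / 1792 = -13263.07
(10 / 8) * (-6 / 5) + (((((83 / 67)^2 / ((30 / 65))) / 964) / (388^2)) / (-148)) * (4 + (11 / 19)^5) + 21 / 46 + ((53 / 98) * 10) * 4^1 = 11079308697979543681725673 / 538113295251016651489792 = 20.59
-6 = -6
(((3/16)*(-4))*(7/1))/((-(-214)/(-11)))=231/856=0.27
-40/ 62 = -20/ 31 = -0.65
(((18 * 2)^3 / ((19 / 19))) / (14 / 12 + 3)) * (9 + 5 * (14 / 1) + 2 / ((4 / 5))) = 22814784 / 25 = 912591.36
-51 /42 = -17 /14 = -1.21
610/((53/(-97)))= -59170/53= -1116.42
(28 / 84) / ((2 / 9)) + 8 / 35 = 1.73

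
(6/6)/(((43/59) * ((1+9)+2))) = 59/516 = 0.11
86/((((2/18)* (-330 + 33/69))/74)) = -173.82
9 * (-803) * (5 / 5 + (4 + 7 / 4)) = -195129 / 4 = -48782.25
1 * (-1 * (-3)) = 3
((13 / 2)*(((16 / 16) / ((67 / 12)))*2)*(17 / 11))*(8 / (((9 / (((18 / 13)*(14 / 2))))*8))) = 2856 / 737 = 3.88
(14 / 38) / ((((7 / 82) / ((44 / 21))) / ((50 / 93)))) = 180400 / 37107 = 4.86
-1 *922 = -922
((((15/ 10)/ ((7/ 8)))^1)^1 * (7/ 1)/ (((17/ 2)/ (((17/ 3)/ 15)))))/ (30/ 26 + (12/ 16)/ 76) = 31616/ 68985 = 0.46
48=48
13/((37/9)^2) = 1053/1369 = 0.77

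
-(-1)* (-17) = -17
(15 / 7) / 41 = 15 / 287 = 0.05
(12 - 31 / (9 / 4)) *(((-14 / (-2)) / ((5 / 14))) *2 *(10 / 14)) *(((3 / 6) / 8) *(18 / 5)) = -56 / 5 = -11.20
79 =79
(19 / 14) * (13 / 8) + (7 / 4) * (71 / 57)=27995 / 6384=4.39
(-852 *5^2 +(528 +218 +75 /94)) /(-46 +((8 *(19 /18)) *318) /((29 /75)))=-56028029 /18806204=-2.98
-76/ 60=-19/ 15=-1.27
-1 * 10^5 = -100000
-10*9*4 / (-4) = 90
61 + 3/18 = 367/6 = 61.17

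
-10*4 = -40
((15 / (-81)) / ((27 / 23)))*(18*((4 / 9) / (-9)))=920 / 6561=0.14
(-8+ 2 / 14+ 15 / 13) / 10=-61 / 91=-0.67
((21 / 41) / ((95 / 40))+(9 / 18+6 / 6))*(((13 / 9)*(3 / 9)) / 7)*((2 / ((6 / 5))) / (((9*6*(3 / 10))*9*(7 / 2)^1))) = 3575 / 9275553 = 0.00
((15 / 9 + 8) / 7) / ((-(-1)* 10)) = 29 / 210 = 0.14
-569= -569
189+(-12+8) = 185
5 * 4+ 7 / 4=87 / 4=21.75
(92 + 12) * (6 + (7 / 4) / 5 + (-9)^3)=-375778 / 5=-75155.60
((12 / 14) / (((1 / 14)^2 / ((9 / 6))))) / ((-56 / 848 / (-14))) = 53424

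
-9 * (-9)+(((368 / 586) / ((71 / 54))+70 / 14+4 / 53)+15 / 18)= 578092159 / 6615354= 87.39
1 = 1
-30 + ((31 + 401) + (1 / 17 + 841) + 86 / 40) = 423371 / 340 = 1245.21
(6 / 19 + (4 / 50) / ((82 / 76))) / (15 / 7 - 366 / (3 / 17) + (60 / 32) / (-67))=-0.00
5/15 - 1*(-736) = 2209/3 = 736.33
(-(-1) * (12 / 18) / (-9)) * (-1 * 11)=22 / 27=0.81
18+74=92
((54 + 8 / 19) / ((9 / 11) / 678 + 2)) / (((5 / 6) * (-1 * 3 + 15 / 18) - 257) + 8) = -92538864 / 853466225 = -0.11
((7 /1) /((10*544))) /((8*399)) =1 /2480640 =0.00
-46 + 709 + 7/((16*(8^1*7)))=84865/128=663.01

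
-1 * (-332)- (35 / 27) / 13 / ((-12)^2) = 16780573 / 50544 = 332.00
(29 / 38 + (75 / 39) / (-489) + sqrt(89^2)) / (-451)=-21682777 / 108946266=-0.20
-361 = -361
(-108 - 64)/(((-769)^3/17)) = 2924/454756609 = 0.00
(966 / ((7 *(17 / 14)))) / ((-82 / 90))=-86940 / 697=-124.73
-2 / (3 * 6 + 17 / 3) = -6 / 71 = -0.08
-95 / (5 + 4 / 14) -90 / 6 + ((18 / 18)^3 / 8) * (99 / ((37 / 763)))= 65777 / 296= 222.22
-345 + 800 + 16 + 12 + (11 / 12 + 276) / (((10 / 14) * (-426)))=12322219 / 25560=482.09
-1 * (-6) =6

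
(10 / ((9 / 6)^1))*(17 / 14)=170 / 21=8.10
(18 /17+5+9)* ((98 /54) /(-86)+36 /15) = 3535232 /98685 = 35.82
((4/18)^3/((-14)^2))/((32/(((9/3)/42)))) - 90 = -720135359/8001504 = -90.00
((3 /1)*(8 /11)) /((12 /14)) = 28 /11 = 2.55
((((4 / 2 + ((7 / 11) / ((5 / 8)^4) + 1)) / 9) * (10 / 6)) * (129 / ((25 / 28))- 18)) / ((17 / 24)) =24451312 / 103125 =237.10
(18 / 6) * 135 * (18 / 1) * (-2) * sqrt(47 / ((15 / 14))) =-972 * sqrt(9870) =-96566.13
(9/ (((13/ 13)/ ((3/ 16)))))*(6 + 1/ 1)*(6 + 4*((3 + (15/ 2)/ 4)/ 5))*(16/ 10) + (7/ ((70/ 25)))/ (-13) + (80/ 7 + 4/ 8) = 1809501/ 9100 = 198.85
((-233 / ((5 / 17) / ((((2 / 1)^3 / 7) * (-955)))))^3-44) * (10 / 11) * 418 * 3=252748997256336086290800 / 343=736877543021388006678.72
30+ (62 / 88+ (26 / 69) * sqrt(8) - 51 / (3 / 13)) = -8373 / 44+ 52 * sqrt(2) / 69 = -189.23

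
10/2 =5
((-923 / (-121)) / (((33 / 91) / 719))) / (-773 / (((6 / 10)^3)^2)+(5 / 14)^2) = -2876300976276 / 3150868680025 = -0.91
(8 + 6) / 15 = 14 / 15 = 0.93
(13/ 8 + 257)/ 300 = 2069/ 2400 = 0.86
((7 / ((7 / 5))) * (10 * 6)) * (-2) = -600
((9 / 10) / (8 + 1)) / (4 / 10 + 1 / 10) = 0.20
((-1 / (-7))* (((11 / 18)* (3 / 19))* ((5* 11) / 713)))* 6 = 605 / 94829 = 0.01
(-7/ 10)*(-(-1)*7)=-4.90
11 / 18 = 0.61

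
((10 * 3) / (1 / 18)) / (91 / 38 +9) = 20520 / 433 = 47.39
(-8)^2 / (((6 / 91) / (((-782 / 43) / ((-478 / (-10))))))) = -11385920 / 30831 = -369.30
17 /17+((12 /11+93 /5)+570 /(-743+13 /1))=79939 /4015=19.91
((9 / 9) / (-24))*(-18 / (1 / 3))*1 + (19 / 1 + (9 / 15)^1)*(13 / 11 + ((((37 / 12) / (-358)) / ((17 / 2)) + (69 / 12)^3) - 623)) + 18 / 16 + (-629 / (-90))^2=-18240180140441 / 2169050400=-8409.29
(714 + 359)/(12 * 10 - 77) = 1073/43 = 24.95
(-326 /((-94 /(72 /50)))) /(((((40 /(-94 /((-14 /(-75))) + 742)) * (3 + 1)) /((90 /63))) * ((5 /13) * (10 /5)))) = 13.82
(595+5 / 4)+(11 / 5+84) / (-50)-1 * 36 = 279263 / 500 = 558.53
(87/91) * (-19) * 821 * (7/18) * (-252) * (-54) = -1025977428/13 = -78921340.62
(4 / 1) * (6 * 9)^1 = 216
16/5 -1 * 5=-1.80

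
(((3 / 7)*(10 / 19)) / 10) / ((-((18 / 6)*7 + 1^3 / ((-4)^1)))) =-12 / 11039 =-0.00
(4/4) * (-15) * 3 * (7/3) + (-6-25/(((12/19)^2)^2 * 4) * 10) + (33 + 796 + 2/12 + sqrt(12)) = 2 * sqrt(3) + 13493683/41472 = 328.83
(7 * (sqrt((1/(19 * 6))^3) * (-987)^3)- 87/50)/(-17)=87/850+ 747837069 * sqrt(114)/24548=325269.57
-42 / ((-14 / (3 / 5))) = 9 / 5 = 1.80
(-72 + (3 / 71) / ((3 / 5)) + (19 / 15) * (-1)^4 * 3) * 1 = -24186 / 355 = -68.13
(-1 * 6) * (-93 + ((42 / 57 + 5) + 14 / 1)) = 8352 / 19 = 439.58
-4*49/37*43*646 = -147148.32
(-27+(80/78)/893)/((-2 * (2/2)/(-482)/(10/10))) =-226609649/34827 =-6506.72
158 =158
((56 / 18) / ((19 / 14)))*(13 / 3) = 5096 / 513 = 9.93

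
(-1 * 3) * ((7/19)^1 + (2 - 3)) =36/19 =1.89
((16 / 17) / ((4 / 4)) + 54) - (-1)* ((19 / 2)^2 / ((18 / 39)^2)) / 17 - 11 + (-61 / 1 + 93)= 246913 / 2448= 100.86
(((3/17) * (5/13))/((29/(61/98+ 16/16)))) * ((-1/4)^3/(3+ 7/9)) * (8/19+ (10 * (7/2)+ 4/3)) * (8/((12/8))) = -4996575/1622963888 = -0.00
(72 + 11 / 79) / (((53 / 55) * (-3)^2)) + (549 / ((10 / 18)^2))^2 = 3163995.46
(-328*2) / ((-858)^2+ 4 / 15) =-615 / 690154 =-0.00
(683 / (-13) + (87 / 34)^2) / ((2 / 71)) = -49071721 / 30056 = -1632.68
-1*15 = -15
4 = 4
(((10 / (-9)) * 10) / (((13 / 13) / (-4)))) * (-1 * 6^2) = -1600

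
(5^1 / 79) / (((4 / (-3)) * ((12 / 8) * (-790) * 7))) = 1 / 174748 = 0.00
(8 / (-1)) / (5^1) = -8 / 5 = -1.60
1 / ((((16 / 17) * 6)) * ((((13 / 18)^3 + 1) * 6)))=1377 / 64232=0.02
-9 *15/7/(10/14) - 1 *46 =-73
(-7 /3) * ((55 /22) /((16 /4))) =-35 /24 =-1.46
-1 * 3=-3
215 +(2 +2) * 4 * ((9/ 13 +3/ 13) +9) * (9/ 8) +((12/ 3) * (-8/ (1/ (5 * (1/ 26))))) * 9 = 338.23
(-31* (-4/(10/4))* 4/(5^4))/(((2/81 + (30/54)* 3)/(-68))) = -5463936/428125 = -12.76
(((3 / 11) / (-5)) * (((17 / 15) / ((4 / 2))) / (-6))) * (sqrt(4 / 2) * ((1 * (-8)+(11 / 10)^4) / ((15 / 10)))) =-1111103 * sqrt(2) / 49500000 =-0.03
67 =67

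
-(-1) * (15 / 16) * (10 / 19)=75 / 152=0.49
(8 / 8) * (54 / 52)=27 / 26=1.04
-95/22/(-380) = 1/88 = 0.01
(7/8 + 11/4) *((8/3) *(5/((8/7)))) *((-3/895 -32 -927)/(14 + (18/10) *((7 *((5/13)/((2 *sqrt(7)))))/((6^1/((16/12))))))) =-7361493139/2540547 + 80895529 *sqrt(7)/5081094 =-2855.48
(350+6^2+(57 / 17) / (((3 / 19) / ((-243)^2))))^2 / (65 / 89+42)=40466611955601089 / 1099067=36819058306.36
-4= -4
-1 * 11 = -11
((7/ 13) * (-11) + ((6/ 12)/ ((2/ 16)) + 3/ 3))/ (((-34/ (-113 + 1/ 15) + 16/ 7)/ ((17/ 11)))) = -2244/ 4069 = -0.55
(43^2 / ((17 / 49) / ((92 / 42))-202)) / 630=-42527 / 2924685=-0.01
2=2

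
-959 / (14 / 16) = -1096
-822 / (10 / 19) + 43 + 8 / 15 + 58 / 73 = -1661632 / 1095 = -1517.47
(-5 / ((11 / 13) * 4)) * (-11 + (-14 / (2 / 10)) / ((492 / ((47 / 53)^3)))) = 26422172855 / 1611444648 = 16.40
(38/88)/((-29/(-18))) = 171/638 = 0.27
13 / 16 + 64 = 1037 / 16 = 64.81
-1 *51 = -51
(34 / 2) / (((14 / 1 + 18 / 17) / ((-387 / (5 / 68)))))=-1901331 / 320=-5941.66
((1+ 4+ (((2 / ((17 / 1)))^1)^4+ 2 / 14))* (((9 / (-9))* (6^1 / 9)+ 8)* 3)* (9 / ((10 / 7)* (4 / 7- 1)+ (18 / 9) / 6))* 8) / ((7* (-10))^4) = -0.00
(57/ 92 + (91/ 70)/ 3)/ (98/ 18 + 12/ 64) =17436/ 93265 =0.19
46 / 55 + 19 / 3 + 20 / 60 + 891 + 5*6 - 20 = 149903 / 165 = 908.50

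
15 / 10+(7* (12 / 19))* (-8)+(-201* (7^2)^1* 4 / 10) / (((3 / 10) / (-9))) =4489857 / 38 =118154.13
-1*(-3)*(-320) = -960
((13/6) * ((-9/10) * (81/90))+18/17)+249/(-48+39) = -289301/10200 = -28.36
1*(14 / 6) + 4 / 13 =103 / 39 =2.64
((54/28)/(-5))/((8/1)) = -27/560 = -0.05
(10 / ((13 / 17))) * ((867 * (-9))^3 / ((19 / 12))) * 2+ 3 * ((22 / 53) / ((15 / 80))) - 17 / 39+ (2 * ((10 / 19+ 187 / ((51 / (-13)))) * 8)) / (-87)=-26813984918449002761 / 3416751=-7847801879167.96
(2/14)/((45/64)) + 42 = 13294/315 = 42.20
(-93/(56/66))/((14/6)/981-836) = 0.13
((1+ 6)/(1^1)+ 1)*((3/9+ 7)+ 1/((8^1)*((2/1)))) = 355/6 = 59.17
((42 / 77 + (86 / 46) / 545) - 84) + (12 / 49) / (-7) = -83.49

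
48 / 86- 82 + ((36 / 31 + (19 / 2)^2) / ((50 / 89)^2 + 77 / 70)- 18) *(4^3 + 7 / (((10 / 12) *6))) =1477000634333 / 498235410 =2964.46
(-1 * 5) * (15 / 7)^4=-253125 / 2401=-105.42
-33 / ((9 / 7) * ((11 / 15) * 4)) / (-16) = 35 / 64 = 0.55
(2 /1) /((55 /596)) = 1192 /55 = 21.67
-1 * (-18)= 18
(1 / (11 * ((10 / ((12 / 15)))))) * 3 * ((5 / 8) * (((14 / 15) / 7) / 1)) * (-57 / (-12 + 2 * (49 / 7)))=-57 / 1100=-0.05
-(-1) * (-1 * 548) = -548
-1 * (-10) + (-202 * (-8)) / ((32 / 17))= 1737 / 2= 868.50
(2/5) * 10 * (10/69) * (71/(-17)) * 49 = -139160/1173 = -118.64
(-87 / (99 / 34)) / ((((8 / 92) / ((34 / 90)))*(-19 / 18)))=385526 / 3135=122.97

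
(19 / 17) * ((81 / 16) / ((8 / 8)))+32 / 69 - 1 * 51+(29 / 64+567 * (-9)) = -386427491 / 75072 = -5147.43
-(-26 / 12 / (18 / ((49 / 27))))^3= 0.01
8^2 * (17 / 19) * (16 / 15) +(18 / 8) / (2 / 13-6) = 14567 / 240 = 60.70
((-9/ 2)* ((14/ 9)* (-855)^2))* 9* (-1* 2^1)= 92109150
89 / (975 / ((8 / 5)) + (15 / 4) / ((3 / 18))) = 712 / 5055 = 0.14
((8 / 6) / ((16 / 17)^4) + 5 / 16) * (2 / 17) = 98881 / 417792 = 0.24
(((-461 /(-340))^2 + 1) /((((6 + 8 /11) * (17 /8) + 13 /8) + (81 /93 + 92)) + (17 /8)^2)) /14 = 223778522 /125062517475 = 0.00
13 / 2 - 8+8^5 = 65533 / 2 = 32766.50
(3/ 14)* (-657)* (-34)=33507/ 7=4786.71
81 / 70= 1.16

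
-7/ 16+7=105/ 16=6.56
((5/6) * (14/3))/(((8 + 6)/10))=25/9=2.78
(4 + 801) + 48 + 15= 868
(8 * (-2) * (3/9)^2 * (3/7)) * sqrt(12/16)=-8 * sqrt(3)/21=-0.66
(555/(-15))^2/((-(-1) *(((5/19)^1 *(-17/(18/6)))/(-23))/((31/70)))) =55637529/5950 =9350.85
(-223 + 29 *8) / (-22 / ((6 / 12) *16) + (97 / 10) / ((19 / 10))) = 684 / 179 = 3.82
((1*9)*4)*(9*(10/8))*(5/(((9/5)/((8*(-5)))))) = -45000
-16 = -16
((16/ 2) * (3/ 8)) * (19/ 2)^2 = 1083/ 4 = 270.75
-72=-72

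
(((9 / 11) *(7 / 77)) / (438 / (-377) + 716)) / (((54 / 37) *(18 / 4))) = 0.00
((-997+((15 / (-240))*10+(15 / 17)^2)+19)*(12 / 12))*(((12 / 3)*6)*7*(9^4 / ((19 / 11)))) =-3426419336571 / 5491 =-624006435.36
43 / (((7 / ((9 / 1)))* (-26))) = -387 / 182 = -2.13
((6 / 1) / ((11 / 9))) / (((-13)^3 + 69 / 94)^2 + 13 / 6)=1431432 / 1406499888607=0.00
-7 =-7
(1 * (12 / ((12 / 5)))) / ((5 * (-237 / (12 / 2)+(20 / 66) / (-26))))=-858 / 33901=-0.03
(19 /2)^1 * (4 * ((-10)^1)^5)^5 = -97280000000000000000000000000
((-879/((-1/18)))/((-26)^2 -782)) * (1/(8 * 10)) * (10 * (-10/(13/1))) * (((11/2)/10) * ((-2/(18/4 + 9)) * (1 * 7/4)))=-22561/11024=-2.05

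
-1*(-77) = 77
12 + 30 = 42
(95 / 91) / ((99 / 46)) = 4370 / 9009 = 0.49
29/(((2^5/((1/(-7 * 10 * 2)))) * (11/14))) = -29/3520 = -0.01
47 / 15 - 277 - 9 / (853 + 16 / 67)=-234851081 / 857505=-273.88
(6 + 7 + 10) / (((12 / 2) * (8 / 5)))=115 / 48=2.40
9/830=0.01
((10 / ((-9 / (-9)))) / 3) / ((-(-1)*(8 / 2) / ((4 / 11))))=10 / 33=0.30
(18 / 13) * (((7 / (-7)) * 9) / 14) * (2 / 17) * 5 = -0.52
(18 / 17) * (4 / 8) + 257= 4378 / 17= 257.53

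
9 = 9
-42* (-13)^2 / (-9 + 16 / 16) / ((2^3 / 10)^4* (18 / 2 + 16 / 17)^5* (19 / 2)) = 18635623125 / 7935428453888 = 0.00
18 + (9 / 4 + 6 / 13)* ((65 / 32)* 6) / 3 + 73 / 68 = 32737 / 1088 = 30.09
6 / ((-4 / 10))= -15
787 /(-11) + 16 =-611 /11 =-55.55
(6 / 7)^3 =216 / 343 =0.63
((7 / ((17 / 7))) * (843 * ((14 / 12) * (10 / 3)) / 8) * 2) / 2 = 481915 / 408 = 1181.16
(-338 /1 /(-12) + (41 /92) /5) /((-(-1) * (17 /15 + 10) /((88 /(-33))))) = -77986 /11523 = -6.77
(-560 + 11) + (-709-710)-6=-1974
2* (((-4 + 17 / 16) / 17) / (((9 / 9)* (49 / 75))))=-3525 / 6664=-0.53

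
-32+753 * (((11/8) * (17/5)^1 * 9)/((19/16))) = 2531558/95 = 26647.98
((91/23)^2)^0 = 1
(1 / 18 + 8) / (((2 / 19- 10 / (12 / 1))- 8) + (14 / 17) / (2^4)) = -187340 / 201783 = -0.93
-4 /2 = -2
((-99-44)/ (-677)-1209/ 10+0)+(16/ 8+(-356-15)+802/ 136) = -111359177/ 230180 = -483.79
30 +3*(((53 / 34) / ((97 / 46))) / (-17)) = 837333 / 28033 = 29.87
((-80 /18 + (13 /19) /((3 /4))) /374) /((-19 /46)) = 13892 /607563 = 0.02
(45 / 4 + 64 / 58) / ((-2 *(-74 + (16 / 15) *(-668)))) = 21495 / 2737136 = 0.01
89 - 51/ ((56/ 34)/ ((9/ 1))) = -5311/ 28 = -189.68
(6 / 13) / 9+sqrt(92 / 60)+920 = sqrt(345) / 15+35882 / 39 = 921.29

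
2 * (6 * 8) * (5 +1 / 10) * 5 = 2448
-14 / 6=-7 / 3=-2.33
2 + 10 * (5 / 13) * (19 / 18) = 6.06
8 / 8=1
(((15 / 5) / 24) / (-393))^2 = 1 / 9884736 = 0.00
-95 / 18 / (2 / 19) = -1805 / 36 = -50.14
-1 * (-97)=97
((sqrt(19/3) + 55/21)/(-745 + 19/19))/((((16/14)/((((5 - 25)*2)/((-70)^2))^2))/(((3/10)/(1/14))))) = -11/12759600 - sqrt(57)/9114000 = -0.00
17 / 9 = 1.89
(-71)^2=5041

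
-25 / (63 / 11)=-275 / 63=-4.37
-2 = -2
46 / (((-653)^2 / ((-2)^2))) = 184 / 426409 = 0.00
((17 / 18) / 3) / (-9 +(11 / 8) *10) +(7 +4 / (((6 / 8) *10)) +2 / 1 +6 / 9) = 26333 / 2565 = 10.27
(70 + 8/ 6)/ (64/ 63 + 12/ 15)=11235/ 286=39.28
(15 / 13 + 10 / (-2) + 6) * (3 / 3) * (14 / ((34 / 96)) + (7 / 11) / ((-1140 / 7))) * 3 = 58982329 / 230945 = 255.40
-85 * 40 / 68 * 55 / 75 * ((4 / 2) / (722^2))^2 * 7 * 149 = -57365 / 101901378246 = -0.00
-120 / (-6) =20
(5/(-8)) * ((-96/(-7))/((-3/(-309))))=-6180/7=-882.86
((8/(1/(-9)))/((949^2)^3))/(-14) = 36/5113229838218472607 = 0.00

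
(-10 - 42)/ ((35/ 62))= -92.11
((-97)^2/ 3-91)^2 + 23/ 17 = 1418930639/ 153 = 9274056.46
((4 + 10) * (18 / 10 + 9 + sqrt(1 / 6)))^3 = 36023918 * sqrt(6) / 225 + 433933416 / 125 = 3863646.07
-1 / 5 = -0.20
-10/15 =-2/3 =-0.67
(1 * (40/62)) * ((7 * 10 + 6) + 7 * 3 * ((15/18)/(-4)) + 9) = 3225/62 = 52.02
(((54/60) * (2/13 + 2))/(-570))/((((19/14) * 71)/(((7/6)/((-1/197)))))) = 67571/8330075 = 0.01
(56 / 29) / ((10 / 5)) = 28 / 29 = 0.97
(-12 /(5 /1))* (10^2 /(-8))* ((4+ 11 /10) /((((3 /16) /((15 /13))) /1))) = 12240 /13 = 941.54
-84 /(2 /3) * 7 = -882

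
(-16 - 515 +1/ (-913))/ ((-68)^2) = -121201/ 1055428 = -0.11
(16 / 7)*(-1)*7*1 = -16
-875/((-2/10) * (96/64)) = 8750/3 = 2916.67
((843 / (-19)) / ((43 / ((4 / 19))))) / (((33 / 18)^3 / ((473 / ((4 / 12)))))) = -2185056 / 43681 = -50.02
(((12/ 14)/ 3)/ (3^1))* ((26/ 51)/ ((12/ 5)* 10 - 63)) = -4/ 3213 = -0.00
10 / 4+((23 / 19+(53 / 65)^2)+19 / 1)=3752917 / 160550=23.38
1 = 1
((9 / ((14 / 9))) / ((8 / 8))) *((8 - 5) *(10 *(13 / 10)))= 3159 / 14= 225.64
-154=-154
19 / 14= 1.36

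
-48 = -48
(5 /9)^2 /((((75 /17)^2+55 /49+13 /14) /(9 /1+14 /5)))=8354990 /49356459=0.17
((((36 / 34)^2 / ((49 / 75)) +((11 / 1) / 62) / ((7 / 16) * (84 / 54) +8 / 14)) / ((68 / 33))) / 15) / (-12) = -117926094 / 23545282285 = -0.01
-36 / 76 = -0.47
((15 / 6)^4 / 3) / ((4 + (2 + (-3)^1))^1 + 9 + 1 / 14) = 4375 / 4056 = 1.08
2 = 2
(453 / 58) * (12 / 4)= 1359 / 58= 23.43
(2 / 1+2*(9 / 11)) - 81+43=-378 / 11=-34.36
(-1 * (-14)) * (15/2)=105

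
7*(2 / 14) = 1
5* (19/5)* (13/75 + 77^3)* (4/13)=2602239088/975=2668963.17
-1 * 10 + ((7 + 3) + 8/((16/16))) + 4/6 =26/3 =8.67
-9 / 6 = -3 / 2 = -1.50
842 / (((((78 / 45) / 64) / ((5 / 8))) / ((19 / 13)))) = 4799400 / 169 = 28398.82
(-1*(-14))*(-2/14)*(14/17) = -28/17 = -1.65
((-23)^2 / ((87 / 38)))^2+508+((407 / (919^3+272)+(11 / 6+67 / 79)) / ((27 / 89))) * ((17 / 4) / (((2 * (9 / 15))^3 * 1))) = 43239843021914300091107 / 801966119325029568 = 53917.29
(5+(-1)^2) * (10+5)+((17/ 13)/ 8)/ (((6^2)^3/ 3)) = 145566737/ 1617408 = 90.00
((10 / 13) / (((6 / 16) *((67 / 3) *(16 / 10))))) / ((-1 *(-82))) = 25 / 35711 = 0.00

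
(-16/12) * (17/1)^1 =-68/3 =-22.67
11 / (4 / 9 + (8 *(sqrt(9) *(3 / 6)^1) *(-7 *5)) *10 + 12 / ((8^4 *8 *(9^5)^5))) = -21563741155629406826421559296 / 8232557178971404650620497526783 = -0.00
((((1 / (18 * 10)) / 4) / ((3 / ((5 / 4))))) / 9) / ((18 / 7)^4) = 2401 / 1632586752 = 0.00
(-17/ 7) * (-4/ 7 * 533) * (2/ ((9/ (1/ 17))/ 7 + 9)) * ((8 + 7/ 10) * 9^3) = 21284289/ 70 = 304061.27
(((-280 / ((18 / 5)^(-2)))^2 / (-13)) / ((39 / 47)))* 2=-10315081728 / 4225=-2441439.46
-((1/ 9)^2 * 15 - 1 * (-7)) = -194/ 27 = -7.19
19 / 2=9.50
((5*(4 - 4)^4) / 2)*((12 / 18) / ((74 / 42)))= 0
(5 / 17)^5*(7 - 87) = -250000 / 1419857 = -0.18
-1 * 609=-609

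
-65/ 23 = -2.83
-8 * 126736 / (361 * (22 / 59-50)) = 3738712 / 66063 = 56.59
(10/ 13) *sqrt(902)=10 *sqrt(902)/ 13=23.10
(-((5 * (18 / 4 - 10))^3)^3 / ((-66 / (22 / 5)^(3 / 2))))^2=1866427320813432198822021484375 / 1179648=1582190043821065435470599.00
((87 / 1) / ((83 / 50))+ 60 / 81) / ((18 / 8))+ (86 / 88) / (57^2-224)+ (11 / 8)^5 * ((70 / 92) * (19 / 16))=454225605002027929 / 16185651285196800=28.06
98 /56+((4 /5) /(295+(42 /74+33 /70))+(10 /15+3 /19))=2.58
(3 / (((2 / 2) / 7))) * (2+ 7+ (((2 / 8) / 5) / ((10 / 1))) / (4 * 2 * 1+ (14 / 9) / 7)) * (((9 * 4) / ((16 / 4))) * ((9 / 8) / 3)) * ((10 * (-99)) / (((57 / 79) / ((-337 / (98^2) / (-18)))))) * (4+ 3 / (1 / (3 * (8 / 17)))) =-55436194341 / 3945088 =-14051.95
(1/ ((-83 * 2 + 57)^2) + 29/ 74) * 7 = 2412361/ 879194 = 2.74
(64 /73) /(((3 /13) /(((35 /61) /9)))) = 29120 /120231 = 0.24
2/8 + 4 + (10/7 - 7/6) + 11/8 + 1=1157/168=6.89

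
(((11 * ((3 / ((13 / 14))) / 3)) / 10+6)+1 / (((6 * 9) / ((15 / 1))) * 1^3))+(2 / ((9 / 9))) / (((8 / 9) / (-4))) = -1799 / 1170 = -1.54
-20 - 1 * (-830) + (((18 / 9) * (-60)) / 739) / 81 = 16161890 / 19953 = 810.00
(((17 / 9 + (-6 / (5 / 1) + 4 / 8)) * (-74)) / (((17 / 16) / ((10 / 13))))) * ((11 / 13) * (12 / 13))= -5574272 / 112047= -49.75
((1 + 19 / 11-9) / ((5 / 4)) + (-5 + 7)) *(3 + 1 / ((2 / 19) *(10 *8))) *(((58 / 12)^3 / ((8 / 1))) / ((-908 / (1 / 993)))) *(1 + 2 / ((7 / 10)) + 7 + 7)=5050596065 / 1919506305024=0.00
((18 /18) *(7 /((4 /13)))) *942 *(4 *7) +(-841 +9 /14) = 8388991 /14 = 599213.64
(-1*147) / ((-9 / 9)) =147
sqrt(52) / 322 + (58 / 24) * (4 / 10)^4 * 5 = sqrt(13) / 161 + 116 / 375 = 0.33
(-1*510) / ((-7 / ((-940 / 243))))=-159800 / 567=-281.83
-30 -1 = -31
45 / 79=0.57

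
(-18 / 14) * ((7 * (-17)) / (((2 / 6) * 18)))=51 / 2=25.50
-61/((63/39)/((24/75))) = -6344/525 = -12.08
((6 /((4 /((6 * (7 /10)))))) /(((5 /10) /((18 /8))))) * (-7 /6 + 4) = 3213 /40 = 80.32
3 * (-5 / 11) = -15 / 11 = -1.36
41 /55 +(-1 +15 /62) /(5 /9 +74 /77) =880237 /3583910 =0.25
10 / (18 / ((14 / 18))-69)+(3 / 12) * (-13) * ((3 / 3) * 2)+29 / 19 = -63329 / 12198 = -5.19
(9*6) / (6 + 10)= 27 / 8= 3.38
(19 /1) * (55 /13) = 1045 /13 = 80.38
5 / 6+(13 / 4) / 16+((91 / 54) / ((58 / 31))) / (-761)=39480443 / 38135232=1.04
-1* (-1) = 1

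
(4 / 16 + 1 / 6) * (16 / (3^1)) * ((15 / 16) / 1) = 25 / 12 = 2.08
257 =257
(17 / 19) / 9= 17 / 171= 0.10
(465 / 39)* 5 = 775 / 13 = 59.62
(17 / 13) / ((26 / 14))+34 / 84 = 7871 / 7098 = 1.11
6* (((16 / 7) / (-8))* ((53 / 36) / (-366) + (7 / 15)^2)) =-0.37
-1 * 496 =-496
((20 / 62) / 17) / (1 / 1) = 10 / 527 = 0.02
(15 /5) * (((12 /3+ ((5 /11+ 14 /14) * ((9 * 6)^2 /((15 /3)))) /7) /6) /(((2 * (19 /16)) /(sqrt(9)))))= 578352 /7315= 79.06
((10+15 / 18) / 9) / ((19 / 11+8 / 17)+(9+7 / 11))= 12155 / 119502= 0.10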